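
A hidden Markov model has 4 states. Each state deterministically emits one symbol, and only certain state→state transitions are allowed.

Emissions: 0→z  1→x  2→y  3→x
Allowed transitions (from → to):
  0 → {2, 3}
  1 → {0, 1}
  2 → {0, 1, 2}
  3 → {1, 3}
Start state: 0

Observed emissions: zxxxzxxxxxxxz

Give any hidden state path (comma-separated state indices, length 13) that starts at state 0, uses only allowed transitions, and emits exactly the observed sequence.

0,3,1,1,0,3,3,3,3,1,1,1,0

  pos 0: z in {0}, choose 0; start
  pos 1: x in {1,3}, choose 3; 0->3 ok
  pos 2: x in {1,3}, choose 1; 3->1 ok
  pos 3: x in {1,3}, choose 1; 1->1 ok
  pos 4: z in {0}, choose 0; 1->0 ok
  pos 5: x in {1,3}, choose 3; 0->3 ok
  pos 6: x in {1,3}, choose 3; 3->3 ok
  pos 7: x in {1,3}, choose 3; 3->3 ok
  pos 8: x in {1,3}, choose 3; 3->3 ok
  pos 9: x in {1,3}, choose 1; 3->1 ok
  pos 10: x in {1,3}, choose 1; 1->1 ok
  pos 11: x in {1,3}, choose 1; 1->1 ok
  pos 12: z in {0}, choose 0; 1->0 ok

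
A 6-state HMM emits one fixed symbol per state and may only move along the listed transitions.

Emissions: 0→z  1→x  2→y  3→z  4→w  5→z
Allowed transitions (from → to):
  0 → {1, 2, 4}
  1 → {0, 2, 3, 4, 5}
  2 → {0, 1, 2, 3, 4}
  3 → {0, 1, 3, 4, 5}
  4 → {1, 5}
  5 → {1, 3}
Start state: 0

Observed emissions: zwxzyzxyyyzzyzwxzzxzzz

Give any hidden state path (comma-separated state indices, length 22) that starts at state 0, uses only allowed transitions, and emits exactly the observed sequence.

0,4,1,0,2,3,1,2,2,2,3,0,2,0,4,1,5,3,1,5,3,3

  t0 'z' -> {0,3,5}, take 0 (start)
  t1 'w' -> {4}, take 4 (0->4 ok)
  t2 'x' -> {1}, take 1 (4->1 ok)
  t3 'z' -> {0,3,5}, take 0 (1->0 ok)
  t4 'y' -> {2}, take 2 (0->2 ok)
  t5 'z' -> {0,3,5}, take 3 (2->3 ok)
  t6 'x' -> {1}, take 1 (3->1 ok)
  t7 'y' -> {2}, take 2 (1->2 ok)
  t8 'y' -> {2}, take 2 (2->2 ok)
  t9 'y' -> {2}, take 2 (2->2 ok)
  t10 'z' -> {0,3,5}, take 3 (2->3 ok)
  t11 'z' -> {0,3,5}, take 0 (3->0 ok)
  t12 'y' -> {2}, take 2 (0->2 ok)
  t13 'z' -> {0,3,5}, take 0 (2->0 ok)
  t14 'w' -> {4}, take 4 (0->4 ok)
  t15 'x' -> {1}, take 1 (4->1 ok)
  t16 'z' -> {0,3,5}, take 5 (1->5 ok)
  t17 'z' -> {0,3,5}, take 3 (5->3 ok)
  t18 'x' -> {1}, take 1 (3->1 ok)
  t19 'z' -> {0,3,5}, take 5 (1->5 ok)
  t20 'z' -> {0,3,5}, take 3 (5->3 ok)
  t21 'z' -> {0,3,5}, take 3 (3->3 ok)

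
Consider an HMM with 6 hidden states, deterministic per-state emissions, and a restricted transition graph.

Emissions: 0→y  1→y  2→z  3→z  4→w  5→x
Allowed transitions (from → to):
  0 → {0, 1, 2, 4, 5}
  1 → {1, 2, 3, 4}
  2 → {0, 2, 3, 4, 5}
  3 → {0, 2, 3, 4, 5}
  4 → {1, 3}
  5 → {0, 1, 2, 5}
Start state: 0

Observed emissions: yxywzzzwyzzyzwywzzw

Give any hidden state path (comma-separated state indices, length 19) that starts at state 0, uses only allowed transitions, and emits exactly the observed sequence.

  [0] y  {0,1}  => 0  start
  [1] x  {5}  => 5  0->5 ok
  [2] y  {0,1}  => 1  5->1 ok
  [3] w  {4}  => 4  1->4 ok
  [4] z  {2,3}  => 3  4->3 ok
  [5] z  {2,3}  => 3  3->3 ok
  [6] z  {2,3}  => 2  3->2 ok
  [7] w  {4}  => 4  2->4 ok
  [8] y  {0,1}  => 1  4->1 ok
  [9] z  {2,3}  => 3  1->3 ok
  [10] z  {2,3}  => 3  3->3 ok
  [11] y  {0,1}  => 0  3->0 ok
  [12] z  {2,3}  => 2  0->2 ok
  [13] w  {4}  => 4  2->4 ok
  [14] y  {0,1}  => 1  4->1 ok
  [15] w  {4}  => 4  1->4 ok
  [16] z  {2,3}  => 3  4->3 ok
  [17] z  {2,3}  => 3  3->3 ok
  [18] w  {4}  => 4  3->4 ok

0,5,1,4,3,3,2,4,1,3,3,0,2,4,1,4,3,3,4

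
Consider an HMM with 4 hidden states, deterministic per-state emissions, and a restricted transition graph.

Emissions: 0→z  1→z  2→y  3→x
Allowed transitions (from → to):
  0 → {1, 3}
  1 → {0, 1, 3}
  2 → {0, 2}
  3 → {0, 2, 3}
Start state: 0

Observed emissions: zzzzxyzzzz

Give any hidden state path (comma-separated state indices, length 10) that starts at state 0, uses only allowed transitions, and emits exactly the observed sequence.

  0: obs=z cand={0,1} pick 0 [start]
  1: obs=z cand={0,1} pick 1 [0->1 ok]
  2: obs=z cand={0,1} pick 1 [1->1 ok]
  3: obs=z cand={0,1} pick 1 [1->1 ok]
  4: obs=x cand={3} pick 3 [1->3 ok]
  5: obs=y cand={2} pick 2 [3->2 ok]
  6: obs=z cand={0,1} pick 0 [2->0 ok]
  7: obs=z cand={0,1} pick 1 [0->1 ok]
  8: obs=z cand={0,1} pick 0 [1->0 ok]
  9: obs=z cand={0,1} pick 1 [0->1 ok]

0,1,1,1,3,2,0,1,0,1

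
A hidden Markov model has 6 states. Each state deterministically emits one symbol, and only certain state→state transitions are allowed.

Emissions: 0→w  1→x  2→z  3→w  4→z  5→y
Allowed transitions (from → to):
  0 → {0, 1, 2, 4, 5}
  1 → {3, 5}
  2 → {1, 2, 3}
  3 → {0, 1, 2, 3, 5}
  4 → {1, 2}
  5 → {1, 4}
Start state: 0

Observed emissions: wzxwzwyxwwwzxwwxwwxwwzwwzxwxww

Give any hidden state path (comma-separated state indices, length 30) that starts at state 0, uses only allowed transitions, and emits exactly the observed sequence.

0,2,1,3,2,3,5,1,3,0,0,2,1,3,3,1,3,0,1,3,0,2,3,0,4,1,3,1,3,0

  t0 'w' -> {0,3}, take 0 (start)
  t1 'z' -> {2,4}, take 2 (0->2 ok)
  t2 'x' -> {1}, take 1 (2->1 ok)
  t3 'w' -> {0,3}, take 3 (1->3 ok)
  t4 'z' -> {2,4}, take 2 (3->2 ok)
  t5 'w' -> {0,3}, take 3 (2->3 ok)
  t6 'y' -> {5}, take 5 (3->5 ok)
  t7 'x' -> {1}, take 1 (5->1 ok)
  t8 'w' -> {0,3}, take 3 (1->3 ok)
  t9 'w' -> {0,3}, take 0 (3->0 ok)
  t10 'w' -> {0,3}, take 0 (0->0 ok)
  t11 'z' -> {2,4}, take 2 (0->2 ok)
  t12 'x' -> {1}, take 1 (2->1 ok)
  t13 'w' -> {0,3}, take 3 (1->3 ok)
  t14 'w' -> {0,3}, take 3 (3->3 ok)
  t15 'x' -> {1}, take 1 (3->1 ok)
  t16 'w' -> {0,3}, take 3 (1->3 ok)
  t17 'w' -> {0,3}, take 0 (3->0 ok)
  t18 'x' -> {1}, take 1 (0->1 ok)
  t19 'w' -> {0,3}, take 3 (1->3 ok)
  t20 'w' -> {0,3}, take 0 (3->0 ok)
  t21 'z' -> {2,4}, take 2 (0->2 ok)
  t22 'w' -> {0,3}, take 3 (2->3 ok)
  t23 'w' -> {0,3}, take 0 (3->0 ok)
  t24 'z' -> {2,4}, take 4 (0->4 ok)
  t25 'x' -> {1}, take 1 (4->1 ok)
  t26 'w' -> {0,3}, take 3 (1->3 ok)
  t27 'x' -> {1}, take 1 (3->1 ok)
  t28 'w' -> {0,3}, take 3 (1->3 ok)
  t29 'w' -> {0,3}, take 0 (3->0 ok)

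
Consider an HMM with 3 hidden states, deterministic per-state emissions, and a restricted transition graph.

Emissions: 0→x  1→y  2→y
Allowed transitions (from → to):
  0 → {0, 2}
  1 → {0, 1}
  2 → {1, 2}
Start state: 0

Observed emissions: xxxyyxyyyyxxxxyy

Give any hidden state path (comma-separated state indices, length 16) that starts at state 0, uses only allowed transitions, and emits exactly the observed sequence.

0,0,0,2,1,0,2,2,2,1,0,0,0,0,2,1

  0: obs=x cand={0} pick 0 [start]
  1: obs=x cand={0} pick 0 [0->0 ok]
  2: obs=x cand={0} pick 0 [0->0 ok]
  3: obs=y cand={1,2} pick 2 [0->2 ok]
  4: obs=y cand={1,2} pick 1 [2->1 ok]
  5: obs=x cand={0} pick 0 [1->0 ok]
  6: obs=y cand={1,2} pick 2 [0->2 ok]
  7: obs=y cand={1,2} pick 2 [2->2 ok]
  8: obs=y cand={1,2} pick 2 [2->2 ok]
  9: obs=y cand={1,2} pick 1 [2->1 ok]
  10: obs=x cand={0} pick 0 [1->0 ok]
  11: obs=x cand={0} pick 0 [0->0 ok]
  12: obs=x cand={0} pick 0 [0->0 ok]
  13: obs=x cand={0} pick 0 [0->0 ok]
  14: obs=y cand={1,2} pick 2 [0->2 ok]
  15: obs=y cand={1,2} pick 1 [2->1 ok]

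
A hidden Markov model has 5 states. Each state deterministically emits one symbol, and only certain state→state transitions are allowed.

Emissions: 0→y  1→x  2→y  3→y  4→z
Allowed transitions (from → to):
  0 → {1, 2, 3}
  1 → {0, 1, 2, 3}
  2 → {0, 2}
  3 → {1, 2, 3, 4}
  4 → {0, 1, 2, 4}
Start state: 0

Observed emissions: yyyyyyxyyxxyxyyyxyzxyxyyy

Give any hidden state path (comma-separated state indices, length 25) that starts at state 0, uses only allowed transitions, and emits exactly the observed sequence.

0,3,3,3,3,3,1,2,0,1,1,0,1,2,2,0,1,3,4,1,3,1,2,2,2

  t0 'y' -> {0,2,3}, take 0 (start)
  t1 'y' -> {0,2,3}, take 3 (0->3 ok)
  t2 'y' -> {0,2,3}, take 3 (3->3 ok)
  t3 'y' -> {0,2,3}, take 3 (3->3 ok)
  t4 'y' -> {0,2,3}, take 3 (3->3 ok)
  t5 'y' -> {0,2,3}, take 3 (3->3 ok)
  t6 'x' -> {1}, take 1 (3->1 ok)
  t7 'y' -> {0,2,3}, take 2 (1->2 ok)
  t8 'y' -> {0,2,3}, take 0 (2->0 ok)
  t9 'x' -> {1}, take 1 (0->1 ok)
  t10 'x' -> {1}, take 1 (1->1 ok)
  t11 'y' -> {0,2,3}, take 0 (1->0 ok)
  t12 'x' -> {1}, take 1 (0->1 ok)
  t13 'y' -> {0,2,3}, take 2 (1->2 ok)
  t14 'y' -> {0,2,3}, take 2 (2->2 ok)
  t15 'y' -> {0,2,3}, take 0 (2->0 ok)
  t16 'x' -> {1}, take 1 (0->1 ok)
  t17 'y' -> {0,2,3}, take 3 (1->3 ok)
  t18 'z' -> {4}, take 4 (3->4 ok)
  t19 'x' -> {1}, take 1 (4->1 ok)
  t20 'y' -> {0,2,3}, take 3 (1->3 ok)
  t21 'x' -> {1}, take 1 (3->1 ok)
  t22 'y' -> {0,2,3}, take 2 (1->2 ok)
  t23 'y' -> {0,2,3}, take 2 (2->2 ok)
  t24 'y' -> {0,2,3}, take 2 (2->2 ok)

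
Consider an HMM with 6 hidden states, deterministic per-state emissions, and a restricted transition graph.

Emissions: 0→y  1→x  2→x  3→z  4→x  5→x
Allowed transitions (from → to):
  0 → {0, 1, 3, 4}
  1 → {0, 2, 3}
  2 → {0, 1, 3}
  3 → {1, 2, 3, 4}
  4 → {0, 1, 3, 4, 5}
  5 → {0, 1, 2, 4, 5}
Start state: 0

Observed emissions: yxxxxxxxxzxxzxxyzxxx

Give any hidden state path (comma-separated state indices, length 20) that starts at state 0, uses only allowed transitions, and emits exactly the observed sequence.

0,4,5,4,4,1,2,1,2,3,1,2,3,2,1,0,3,4,5,1

  t0 'y' -> {0}, take 0 (start)
  t1 'x' -> {1,2,4,5}, take 4 (0->4 ok)
  t2 'x' -> {1,2,4,5}, take 5 (4->5 ok)
  t3 'x' -> {1,2,4,5}, take 4 (5->4 ok)
  t4 'x' -> {1,2,4,5}, take 4 (4->4 ok)
  t5 'x' -> {1,2,4,5}, take 1 (4->1 ok)
  t6 'x' -> {1,2,4,5}, take 2 (1->2 ok)
  t7 'x' -> {1,2,4,5}, take 1 (2->1 ok)
  t8 'x' -> {1,2,4,5}, take 2 (1->2 ok)
  t9 'z' -> {3}, take 3 (2->3 ok)
  t10 'x' -> {1,2,4,5}, take 1 (3->1 ok)
  t11 'x' -> {1,2,4,5}, take 2 (1->2 ok)
  t12 'z' -> {3}, take 3 (2->3 ok)
  t13 'x' -> {1,2,4,5}, take 2 (3->2 ok)
  t14 'x' -> {1,2,4,5}, take 1 (2->1 ok)
  t15 'y' -> {0}, take 0 (1->0 ok)
  t16 'z' -> {3}, take 3 (0->3 ok)
  t17 'x' -> {1,2,4,5}, take 4 (3->4 ok)
  t18 'x' -> {1,2,4,5}, take 5 (4->5 ok)
  t19 'x' -> {1,2,4,5}, take 1 (5->1 ok)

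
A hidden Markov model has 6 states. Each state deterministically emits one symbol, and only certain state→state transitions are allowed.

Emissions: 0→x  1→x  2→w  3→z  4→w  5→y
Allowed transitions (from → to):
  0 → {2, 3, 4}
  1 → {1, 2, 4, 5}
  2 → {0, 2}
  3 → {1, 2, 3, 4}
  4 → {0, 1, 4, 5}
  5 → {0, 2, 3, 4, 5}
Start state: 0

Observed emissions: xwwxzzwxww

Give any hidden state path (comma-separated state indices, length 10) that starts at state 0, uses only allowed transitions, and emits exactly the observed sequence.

0,2,2,0,3,3,4,1,2,2

  [0] x  {0,1}  => 0  start
  [1] w  {2,4}  => 2  0->2 ok
  [2] w  {2,4}  => 2  2->2 ok
  [3] x  {0,1}  => 0  2->0 ok
  [4] z  {3}  => 3  0->3 ok
  [5] z  {3}  => 3  3->3 ok
  [6] w  {2,4}  => 4  3->4 ok
  [7] x  {0,1}  => 1  4->1 ok
  [8] w  {2,4}  => 2  1->2 ok
  [9] w  {2,4}  => 2  2->2 ok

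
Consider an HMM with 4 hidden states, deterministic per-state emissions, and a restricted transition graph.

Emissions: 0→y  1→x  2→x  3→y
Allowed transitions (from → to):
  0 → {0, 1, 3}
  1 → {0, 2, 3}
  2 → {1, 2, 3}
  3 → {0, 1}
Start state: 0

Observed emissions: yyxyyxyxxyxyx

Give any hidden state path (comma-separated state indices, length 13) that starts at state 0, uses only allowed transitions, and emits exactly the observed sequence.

  0: obs=y cand={0,3} pick 0 [start]
  1: obs=y cand={0,3} pick 3 [0->3 ok]
  2: obs=x cand={1,2} pick 1 [3->1 ok]
  3: obs=y cand={0,3} pick 3 [1->3 ok]
  4: obs=y cand={0,3} pick 0 [3->0 ok]
  5: obs=x cand={1,2} pick 1 [0->1 ok]
  6: obs=y cand={0,3} pick 0 [1->0 ok]
  7: obs=x cand={1,2} pick 1 [0->1 ok]
  8: obs=x cand={1,2} pick 2 [1->2 ok]
  9: obs=y cand={0,3} pick 3 [2->3 ok]
  10: obs=x cand={1,2} pick 1 [3->1 ok]
  11: obs=y cand={0,3} pick 3 [1->3 ok]
  12: obs=x cand={1,2} pick 1 [3->1 ok]

0,3,1,3,0,1,0,1,2,3,1,3,1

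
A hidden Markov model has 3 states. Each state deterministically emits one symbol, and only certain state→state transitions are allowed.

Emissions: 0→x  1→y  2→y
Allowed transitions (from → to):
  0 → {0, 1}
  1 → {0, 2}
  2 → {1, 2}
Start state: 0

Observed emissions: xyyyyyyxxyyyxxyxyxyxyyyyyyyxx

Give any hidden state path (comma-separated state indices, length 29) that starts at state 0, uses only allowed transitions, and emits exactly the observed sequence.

0,1,2,2,1,2,1,0,0,1,2,1,0,0,1,0,1,0,1,0,1,2,2,2,2,2,1,0,0

  0: obs=x cand={0} pick 0 [start]
  1: obs=y cand={1,2} pick 1 [0->1 ok]
  2: obs=y cand={1,2} pick 2 [1->2 ok]
  3: obs=y cand={1,2} pick 2 [2->2 ok]
  4: obs=y cand={1,2} pick 1 [2->1 ok]
  5: obs=y cand={1,2} pick 2 [1->2 ok]
  6: obs=y cand={1,2} pick 1 [2->1 ok]
  7: obs=x cand={0} pick 0 [1->0 ok]
  8: obs=x cand={0} pick 0 [0->0 ok]
  9: obs=y cand={1,2} pick 1 [0->1 ok]
  10: obs=y cand={1,2} pick 2 [1->2 ok]
  11: obs=y cand={1,2} pick 1 [2->1 ok]
  12: obs=x cand={0} pick 0 [1->0 ok]
  13: obs=x cand={0} pick 0 [0->0 ok]
  14: obs=y cand={1,2} pick 1 [0->1 ok]
  15: obs=x cand={0} pick 0 [1->0 ok]
  16: obs=y cand={1,2} pick 1 [0->1 ok]
  17: obs=x cand={0} pick 0 [1->0 ok]
  18: obs=y cand={1,2} pick 1 [0->1 ok]
  19: obs=x cand={0} pick 0 [1->0 ok]
  20: obs=y cand={1,2} pick 1 [0->1 ok]
  21: obs=y cand={1,2} pick 2 [1->2 ok]
  22: obs=y cand={1,2} pick 2 [2->2 ok]
  23: obs=y cand={1,2} pick 2 [2->2 ok]
  24: obs=y cand={1,2} pick 2 [2->2 ok]
  25: obs=y cand={1,2} pick 2 [2->2 ok]
  26: obs=y cand={1,2} pick 1 [2->1 ok]
  27: obs=x cand={0} pick 0 [1->0 ok]
  28: obs=x cand={0} pick 0 [0->0 ok]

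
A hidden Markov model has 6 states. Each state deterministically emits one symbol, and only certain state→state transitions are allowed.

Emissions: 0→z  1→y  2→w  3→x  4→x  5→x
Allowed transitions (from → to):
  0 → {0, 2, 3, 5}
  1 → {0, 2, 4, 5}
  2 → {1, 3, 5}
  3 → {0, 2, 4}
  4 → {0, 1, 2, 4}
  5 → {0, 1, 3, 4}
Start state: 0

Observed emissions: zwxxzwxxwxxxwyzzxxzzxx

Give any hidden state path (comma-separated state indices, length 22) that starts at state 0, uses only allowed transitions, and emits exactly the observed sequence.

  [0] z  {0}  => 0  start
  [1] w  {2}  => 2  0->2 ok
  [2] x  {3,4,5}  => 5  2->5 ok
  [3] x  {3,4,5}  => 3  5->3 ok
  [4] z  {0}  => 0  3->0 ok
  [5] w  {2}  => 2  0->2 ok
  [6] x  {3,4,5}  => 3  2->3 ok
  [7] x  {3,4,5}  => 4  3->4 ok
  [8] w  {2}  => 2  4->2 ok
  [9] x  {3,4,5}  => 3  2->3 ok
  [10] x  {3,4,5}  => 4  3->4 ok
  [11] x  {3,4,5}  => 4  4->4 ok
  [12] w  {2}  => 2  4->2 ok
  [13] y  {1}  => 1  2->1 ok
  [14] z  {0}  => 0  1->0 ok
  [15] z  {0}  => 0  0->0 ok
  [16] x  {3,4,5}  => 5  0->5 ok
  [17] x  {3,4,5}  => 3  5->3 ok
  [18] z  {0}  => 0  3->0 ok
  [19] z  {0}  => 0  0->0 ok
  [20] x  {3,4,5}  => 5  0->5 ok
  [21] x  {3,4,5}  => 4  5->4 ok

0,2,5,3,0,2,3,4,2,3,4,4,2,1,0,0,5,3,0,0,5,4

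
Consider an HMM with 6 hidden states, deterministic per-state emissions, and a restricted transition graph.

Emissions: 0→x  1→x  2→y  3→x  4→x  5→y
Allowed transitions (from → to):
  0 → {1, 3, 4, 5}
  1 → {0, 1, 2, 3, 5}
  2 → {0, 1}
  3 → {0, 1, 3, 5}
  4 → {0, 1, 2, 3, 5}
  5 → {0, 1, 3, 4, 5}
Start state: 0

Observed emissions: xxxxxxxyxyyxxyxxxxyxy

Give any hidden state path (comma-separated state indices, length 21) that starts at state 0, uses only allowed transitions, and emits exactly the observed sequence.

  pos 0: x in {0,1,3,4}, choose 0; start
  pos 1: x in {0,1,3,4}, choose 3; 0->3 ok
  pos 2: x in {0,1,3,4}, choose 3; 3->3 ok
  pos 3: x in {0,1,3,4}, choose 0; 3->0 ok
  pos 4: x in {0,1,3,4}, choose 3; 0->3 ok
  pos 5: x in {0,1,3,4}, choose 0; 3->0 ok
  pos 6: x in {0,1,3,4}, choose 1; 0->1 ok
  pos 7: y in {2,5}, choose 5; 1->5 ok
  pos 8: x in {0,1,3,4}, choose 0; 5->0 ok
  pos 9: y in {2,5}, choose 5; 0->5 ok
  pos 10: y in {2,5}, choose 5; 5->5 ok
  pos 11: x in {0,1,3,4}, choose 3; 5->3 ok
  pos 12: x in {0,1,3,4}, choose 3; 3->3 ok
  pos 13: y in {2,5}, choose 5; 3->5 ok
  pos 14: x in {0,1,3,4}, choose 1; 5->1 ok
  pos 15: x in {0,1,3,4}, choose 0; 1->0 ok
  pos 16: x in {0,1,3,4}, choose 1; 0->1 ok
  pos 17: x in {0,1,3,4}, choose 1; 1->1 ok
  pos 18: y in {2,5}, choose 5; 1->5 ok
  pos 19: x in {0,1,3,4}, choose 0; 5->0 ok
  pos 20: y in {2,5}, choose 5; 0->5 ok

0,3,3,0,3,0,1,5,0,5,5,3,3,5,1,0,1,1,5,0,5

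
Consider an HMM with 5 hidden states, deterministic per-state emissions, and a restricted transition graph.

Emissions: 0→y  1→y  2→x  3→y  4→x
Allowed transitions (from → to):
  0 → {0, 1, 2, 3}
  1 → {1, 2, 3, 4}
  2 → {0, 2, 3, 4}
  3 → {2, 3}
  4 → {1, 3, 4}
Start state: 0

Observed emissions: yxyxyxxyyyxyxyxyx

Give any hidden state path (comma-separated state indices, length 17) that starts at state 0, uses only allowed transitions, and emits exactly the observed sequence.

  0: obs=y cand={0,1,3} pick 0 [start]
  1: obs=x cand={2,4} pick 2 [0->2 ok]
  2: obs=y cand={0,1,3} pick 3 [2->3 ok]
  3: obs=x cand={2,4} pick 2 [3->2 ok]
  4: obs=y cand={0,1,3} pick 0 [2->0 ok]
  5: obs=x cand={2,4} pick 2 [0->2 ok]
  6: obs=x cand={2,4} pick 4 [2->4 ok]
  7: obs=y cand={0,1,3} pick 3 [4->3 ok]
  8: obs=y cand={0,1,3} pick 3 [3->3 ok]
  9: obs=y cand={0,1,3} pick 3 [3->3 ok]
  10: obs=x cand={2,4} pick 2 [3->2 ok]
  11: obs=y cand={0,1,3} pick 3 [2->3 ok]
  12: obs=x cand={2,4} pick 2 [3->2 ok]
  13: obs=y cand={0,1,3} pick 0 [2->0 ok]
  14: obs=x cand={2,4} pick 2 [0->2 ok]
  15: obs=y cand={0,1,3} pick 3 [2->3 ok]
  16: obs=x cand={2,4} pick 2 [3->2 ok]

0,2,3,2,0,2,4,3,3,3,2,3,2,0,2,3,2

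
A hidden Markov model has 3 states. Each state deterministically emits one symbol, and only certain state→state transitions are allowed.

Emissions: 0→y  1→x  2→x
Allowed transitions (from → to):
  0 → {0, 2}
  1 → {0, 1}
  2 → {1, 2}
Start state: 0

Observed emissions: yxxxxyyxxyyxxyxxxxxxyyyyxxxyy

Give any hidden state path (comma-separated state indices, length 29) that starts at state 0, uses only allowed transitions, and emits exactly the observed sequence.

0,2,1,1,1,0,0,2,1,0,0,2,1,0,2,2,2,2,1,1,0,0,0,0,2,2,1,0,0

  [0] y  {0}  => 0  start
  [1] x  {1,2}  => 2  0->2 ok
  [2] x  {1,2}  => 1  2->1 ok
  [3] x  {1,2}  => 1  1->1 ok
  [4] x  {1,2}  => 1  1->1 ok
  [5] y  {0}  => 0  1->0 ok
  [6] y  {0}  => 0  0->0 ok
  [7] x  {1,2}  => 2  0->2 ok
  [8] x  {1,2}  => 1  2->1 ok
  [9] y  {0}  => 0  1->0 ok
  [10] y  {0}  => 0  0->0 ok
  [11] x  {1,2}  => 2  0->2 ok
  [12] x  {1,2}  => 1  2->1 ok
  [13] y  {0}  => 0  1->0 ok
  [14] x  {1,2}  => 2  0->2 ok
  [15] x  {1,2}  => 2  2->2 ok
  [16] x  {1,2}  => 2  2->2 ok
  [17] x  {1,2}  => 2  2->2 ok
  [18] x  {1,2}  => 1  2->1 ok
  [19] x  {1,2}  => 1  1->1 ok
  [20] y  {0}  => 0  1->0 ok
  [21] y  {0}  => 0  0->0 ok
  [22] y  {0}  => 0  0->0 ok
  [23] y  {0}  => 0  0->0 ok
  [24] x  {1,2}  => 2  0->2 ok
  [25] x  {1,2}  => 2  2->2 ok
  [26] x  {1,2}  => 1  2->1 ok
  [27] y  {0}  => 0  1->0 ok
  [28] y  {0}  => 0  0->0 ok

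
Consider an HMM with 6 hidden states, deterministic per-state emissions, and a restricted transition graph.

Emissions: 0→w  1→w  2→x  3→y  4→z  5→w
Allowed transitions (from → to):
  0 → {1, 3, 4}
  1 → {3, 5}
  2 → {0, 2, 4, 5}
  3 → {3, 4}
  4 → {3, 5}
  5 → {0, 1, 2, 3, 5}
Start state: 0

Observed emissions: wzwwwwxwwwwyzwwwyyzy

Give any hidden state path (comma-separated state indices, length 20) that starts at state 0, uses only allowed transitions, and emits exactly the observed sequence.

0,4,5,5,1,5,2,5,1,5,5,3,4,5,5,5,3,3,4,3

  0: obs=w cand={0,1,5} pick 0 [start]
  1: obs=z cand={4} pick 4 [0->4 ok]
  2: obs=w cand={0,1,5} pick 5 [4->5 ok]
  3: obs=w cand={0,1,5} pick 5 [5->5 ok]
  4: obs=w cand={0,1,5} pick 1 [5->1 ok]
  5: obs=w cand={0,1,5} pick 5 [1->5 ok]
  6: obs=x cand={2} pick 2 [5->2 ok]
  7: obs=w cand={0,1,5} pick 5 [2->5 ok]
  8: obs=w cand={0,1,5} pick 1 [5->1 ok]
  9: obs=w cand={0,1,5} pick 5 [1->5 ok]
  10: obs=w cand={0,1,5} pick 5 [5->5 ok]
  11: obs=y cand={3} pick 3 [5->3 ok]
  12: obs=z cand={4} pick 4 [3->4 ok]
  13: obs=w cand={0,1,5} pick 5 [4->5 ok]
  14: obs=w cand={0,1,5} pick 5 [5->5 ok]
  15: obs=w cand={0,1,5} pick 5 [5->5 ok]
  16: obs=y cand={3} pick 3 [5->3 ok]
  17: obs=y cand={3} pick 3 [3->3 ok]
  18: obs=z cand={4} pick 4 [3->4 ok]
  19: obs=y cand={3} pick 3 [4->3 ok]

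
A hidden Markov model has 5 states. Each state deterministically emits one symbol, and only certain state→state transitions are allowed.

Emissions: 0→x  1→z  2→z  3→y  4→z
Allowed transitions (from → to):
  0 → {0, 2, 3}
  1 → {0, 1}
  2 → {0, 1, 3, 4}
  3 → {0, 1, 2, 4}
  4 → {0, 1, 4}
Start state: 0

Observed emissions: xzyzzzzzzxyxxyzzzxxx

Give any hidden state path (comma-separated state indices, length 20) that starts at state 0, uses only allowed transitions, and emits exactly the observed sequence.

  t0 'x' -> {0}, take 0 (start)
  t1 'z' -> {1,2,4}, take 2 (0->2 ok)
  t2 'y' -> {3}, take 3 (2->3 ok)
  t3 'z' -> {1,2,4}, take 4 (3->4 ok)
  t4 'z' -> {1,2,4}, take 4 (4->4 ok)
  t5 'z' -> {1,2,4}, take 4 (4->4 ok)
  t6 'z' -> {1,2,4}, take 1 (4->1 ok)
  t7 'z' -> {1,2,4}, take 1 (1->1 ok)
  t8 'z' -> {1,2,4}, take 1 (1->1 ok)
  t9 'x' -> {0}, take 0 (1->0 ok)
  t10 'y' -> {3}, take 3 (0->3 ok)
  t11 'x' -> {0}, take 0 (3->0 ok)
  t12 'x' -> {0}, take 0 (0->0 ok)
  t13 'y' -> {3}, take 3 (0->3 ok)
  t14 'z' -> {1,2,4}, take 2 (3->2 ok)
  t15 'z' -> {1,2,4}, take 4 (2->4 ok)
  t16 'z' -> {1,2,4}, take 4 (4->4 ok)
  t17 'x' -> {0}, take 0 (4->0 ok)
  t18 'x' -> {0}, take 0 (0->0 ok)
  t19 'x' -> {0}, take 0 (0->0 ok)

0,2,3,4,4,4,1,1,1,0,3,0,0,3,2,4,4,0,0,0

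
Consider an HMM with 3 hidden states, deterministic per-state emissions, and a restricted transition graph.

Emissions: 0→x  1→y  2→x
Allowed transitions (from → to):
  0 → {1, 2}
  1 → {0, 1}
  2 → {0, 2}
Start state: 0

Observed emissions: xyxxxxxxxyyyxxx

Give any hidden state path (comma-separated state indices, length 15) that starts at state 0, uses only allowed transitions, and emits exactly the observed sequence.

  pos 0: x in {0,2}, choose 0; start
  pos 1: y in {1}, choose 1; 0->1 ok
  pos 2: x in {0,2}, choose 0; 1->0 ok
  pos 3: x in {0,2}, choose 2; 0->2 ok
  pos 4: x in {0,2}, choose 2; 2->2 ok
  pos 5: x in {0,2}, choose 0; 2->0 ok
  pos 6: x in {0,2}, choose 2; 0->2 ok
  pos 7: x in {0,2}, choose 2; 2->2 ok
  pos 8: x in {0,2}, choose 0; 2->0 ok
  pos 9: y in {1}, choose 1; 0->1 ok
  pos 10: y in {1}, choose 1; 1->1 ok
  pos 11: y in {1}, choose 1; 1->1 ok
  pos 12: x in {0,2}, choose 0; 1->0 ok
  pos 13: x in {0,2}, choose 2; 0->2 ok
  pos 14: x in {0,2}, choose 0; 2->0 ok

0,1,0,2,2,0,2,2,0,1,1,1,0,2,0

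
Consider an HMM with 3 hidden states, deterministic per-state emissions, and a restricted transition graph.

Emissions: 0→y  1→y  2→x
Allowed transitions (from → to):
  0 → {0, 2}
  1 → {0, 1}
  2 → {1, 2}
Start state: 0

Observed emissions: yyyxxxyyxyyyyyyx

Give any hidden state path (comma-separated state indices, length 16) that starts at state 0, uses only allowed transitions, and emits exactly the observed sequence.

0,0,0,2,2,2,1,0,2,1,1,1,1,0,0,2

  0: obs=y cand={0,1} pick 0 [start]
  1: obs=y cand={0,1} pick 0 [0->0 ok]
  2: obs=y cand={0,1} pick 0 [0->0 ok]
  3: obs=x cand={2} pick 2 [0->2 ok]
  4: obs=x cand={2} pick 2 [2->2 ok]
  5: obs=x cand={2} pick 2 [2->2 ok]
  6: obs=y cand={0,1} pick 1 [2->1 ok]
  7: obs=y cand={0,1} pick 0 [1->0 ok]
  8: obs=x cand={2} pick 2 [0->2 ok]
  9: obs=y cand={0,1} pick 1 [2->1 ok]
  10: obs=y cand={0,1} pick 1 [1->1 ok]
  11: obs=y cand={0,1} pick 1 [1->1 ok]
  12: obs=y cand={0,1} pick 1 [1->1 ok]
  13: obs=y cand={0,1} pick 0 [1->0 ok]
  14: obs=y cand={0,1} pick 0 [0->0 ok]
  15: obs=x cand={2} pick 2 [0->2 ok]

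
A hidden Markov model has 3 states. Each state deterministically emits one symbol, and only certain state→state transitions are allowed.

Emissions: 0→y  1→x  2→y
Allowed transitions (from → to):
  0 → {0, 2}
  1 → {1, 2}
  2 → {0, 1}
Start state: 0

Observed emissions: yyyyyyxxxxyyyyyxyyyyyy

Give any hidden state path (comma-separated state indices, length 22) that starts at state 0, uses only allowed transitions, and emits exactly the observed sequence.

0,2,0,0,0,2,1,1,1,1,2,0,2,0,2,1,2,0,0,2,0,2

  0: obs=y cand={0,2} pick 0 [start]
  1: obs=y cand={0,2} pick 2 [0->2 ok]
  2: obs=y cand={0,2} pick 0 [2->0 ok]
  3: obs=y cand={0,2} pick 0 [0->0 ok]
  4: obs=y cand={0,2} pick 0 [0->0 ok]
  5: obs=y cand={0,2} pick 2 [0->2 ok]
  6: obs=x cand={1} pick 1 [2->1 ok]
  7: obs=x cand={1} pick 1 [1->1 ok]
  8: obs=x cand={1} pick 1 [1->1 ok]
  9: obs=x cand={1} pick 1 [1->1 ok]
  10: obs=y cand={0,2} pick 2 [1->2 ok]
  11: obs=y cand={0,2} pick 0 [2->0 ok]
  12: obs=y cand={0,2} pick 2 [0->2 ok]
  13: obs=y cand={0,2} pick 0 [2->0 ok]
  14: obs=y cand={0,2} pick 2 [0->2 ok]
  15: obs=x cand={1} pick 1 [2->1 ok]
  16: obs=y cand={0,2} pick 2 [1->2 ok]
  17: obs=y cand={0,2} pick 0 [2->0 ok]
  18: obs=y cand={0,2} pick 0 [0->0 ok]
  19: obs=y cand={0,2} pick 2 [0->2 ok]
  20: obs=y cand={0,2} pick 0 [2->0 ok]
  21: obs=y cand={0,2} pick 2 [0->2 ok]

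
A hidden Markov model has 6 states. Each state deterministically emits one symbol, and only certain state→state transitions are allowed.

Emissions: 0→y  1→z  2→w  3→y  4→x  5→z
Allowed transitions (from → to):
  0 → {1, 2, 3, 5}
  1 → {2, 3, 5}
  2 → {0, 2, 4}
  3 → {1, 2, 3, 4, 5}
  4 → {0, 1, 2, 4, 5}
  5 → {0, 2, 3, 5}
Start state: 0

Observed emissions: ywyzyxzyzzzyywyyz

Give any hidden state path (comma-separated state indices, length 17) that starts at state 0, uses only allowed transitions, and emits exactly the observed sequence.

  [0] y  {0,3}  => 0  start
  [1] w  {2}  => 2  0->2 ok
  [2] y  {0,3}  => 0  2->0 ok
  [3] z  {1,5}  => 1  0->1 ok
  [4] y  {0,3}  => 3  1->3 ok
  [5] x  {4}  => 4  3->4 ok
  [6] z  {1,5}  => 5  4->5 ok
  [7] y  {0,3}  => 3  5->3 ok
  [8] z  {1,5}  => 5  3->5 ok
  [9] z  {1,5}  => 5  5->5 ok
  [10] z  {1,5}  => 5  5->5 ok
  [11] y  {0,3}  => 3  5->3 ok
  [12] y  {0,3}  => 3  3->3 ok
  [13] w  {2}  => 2  3->2 ok
  [14] y  {0,3}  => 0  2->0 ok
  [15] y  {0,3}  => 3  0->3 ok
  [16] z  {1,5}  => 1  3->1 ok

0,2,0,1,3,4,5,3,5,5,5,3,3,2,0,3,1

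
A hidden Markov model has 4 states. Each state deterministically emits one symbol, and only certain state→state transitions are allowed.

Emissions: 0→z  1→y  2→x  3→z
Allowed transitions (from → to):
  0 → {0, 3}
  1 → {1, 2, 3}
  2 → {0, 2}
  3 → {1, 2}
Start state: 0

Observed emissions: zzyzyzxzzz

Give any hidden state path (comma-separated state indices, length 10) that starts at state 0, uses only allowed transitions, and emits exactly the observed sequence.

0,3,1,3,1,3,2,0,0,0

  pos 0: z in {0,3}, choose 0; start
  pos 1: z in {0,3}, choose 3; 0->3 ok
  pos 2: y in {1}, choose 1; 3->1 ok
  pos 3: z in {0,3}, choose 3; 1->3 ok
  pos 4: y in {1}, choose 1; 3->1 ok
  pos 5: z in {0,3}, choose 3; 1->3 ok
  pos 6: x in {2}, choose 2; 3->2 ok
  pos 7: z in {0,3}, choose 0; 2->0 ok
  pos 8: z in {0,3}, choose 0; 0->0 ok
  pos 9: z in {0,3}, choose 0; 0->0 ok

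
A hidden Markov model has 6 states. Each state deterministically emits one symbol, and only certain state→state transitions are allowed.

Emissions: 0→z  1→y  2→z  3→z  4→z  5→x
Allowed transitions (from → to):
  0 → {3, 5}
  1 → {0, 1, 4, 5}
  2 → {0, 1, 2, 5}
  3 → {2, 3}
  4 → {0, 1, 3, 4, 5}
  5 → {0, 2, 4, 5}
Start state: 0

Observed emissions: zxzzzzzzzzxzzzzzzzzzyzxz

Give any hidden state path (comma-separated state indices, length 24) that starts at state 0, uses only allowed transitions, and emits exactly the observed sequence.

0,5,0,3,2,0,3,2,2,2,5,4,4,4,0,3,2,0,3,2,1,0,5,4

  [0] z  {0,2,3,4}  => 0  start
  [1] x  {5}  => 5  0->5 ok
  [2] z  {0,2,3,4}  => 0  5->0 ok
  [3] z  {0,2,3,4}  => 3  0->3 ok
  [4] z  {0,2,3,4}  => 2  3->2 ok
  [5] z  {0,2,3,4}  => 0  2->0 ok
  [6] z  {0,2,3,4}  => 3  0->3 ok
  [7] z  {0,2,3,4}  => 2  3->2 ok
  [8] z  {0,2,3,4}  => 2  2->2 ok
  [9] z  {0,2,3,4}  => 2  2->2 ok
  [10] x  {5}  => 5  2->5 ok
  [11] z  {0,2,3,4}  => 4  5->4 ok
  [12] z  {0,2,3,4}  => 4  4->4 ok
  [13] z  {0,2,3,4}  => 4  4->4 ok
  [14] z  {0,2,3,4}  => 0  4->0 ok
  [15] z  {0,2,3,4}  => 3  0->3 ok
  [16] z  {0,2,3,4}  => 2  3->2 ok
  [17] z  {0,2,3,4}  => 0  2->0 ok
  [18] z  {0,2,3,4}  => 3  0->3 ok
  [19] z  {0,2,3,4}  => 2  3->2 ok
  [20] y  {1}  => 1  2->1 ok
  [21] z  {0,2,3,4}  => 0  1->0 ok
  [22] x  {5}  => 5  0->5 ok
  [23] z  {0,2,3,4}  => 4  5->4 ok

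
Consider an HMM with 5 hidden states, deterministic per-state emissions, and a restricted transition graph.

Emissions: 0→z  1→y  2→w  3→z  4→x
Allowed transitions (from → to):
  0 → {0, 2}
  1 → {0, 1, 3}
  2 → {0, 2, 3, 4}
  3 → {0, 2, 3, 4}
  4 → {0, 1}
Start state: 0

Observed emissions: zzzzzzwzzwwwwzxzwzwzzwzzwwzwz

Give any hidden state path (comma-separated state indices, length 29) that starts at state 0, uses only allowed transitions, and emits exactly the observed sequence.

  [0] z  {0,3}  => 0  start
  [1] z  {0,3}  => 0  0->0 ok
  [2] z  {0,3}  => 0  0->0 ok
  [3] z  {0,3}  => 0  0->0 ok
  [4] z  {0,3}  => 0  0->0 ok
  [5] z  {0,3}  => 0  0->0 ok
  [6] w  {2}  => 2  0->2 ok
  [7] z  {0,3}  => 0  2->0 ok
  [8] z  {0,3}  => 0  0->0 ok
  [9] w  {2}  => 2  0->2 ok
  [10] w  {2}  => 2  2->2 ok
  [11] w  {2}  => 2  2->2 ok
  [12] w  {2}  => 2  2->2 ok
  [13] z  {0,3}  => 3  2->3 ok
  [14] x  {4}  => 4  3->4 ok
  [15] z  {0,3}  => 0  4->0 ok
  [16] w  {2}  => 2  0->2 ok
  [17] z  {0,3}  => 3  2->3 ok
  [18] w  {2}  => 2  3->2 ok
  [19] z  {0,3}  => 3  2->3 ok
  [20] z  {0,3}  => 3  3->3 ok
  [21] w  {2}  => 2  3->2 ok
  [22] z  {0,3}  => 3  2->3 ok
  [23] z  {0,3}  => 3  3->3 ok
  [24] w  {2}  => 2  3->2 ok
  [25] w  {2}  => 2  2->2 ok
  [26] z  {0,3}  => 0  2->0 ok
  [27] w  {2}  => 2  0->2 ok
  [28] z  {0,3}  => 0  2->0 ok

0,0,0,0,0,0,2,0,0,2,2,2,2,3,4,0,2,3,2,3,3,2,3,3,2,2,0,2,0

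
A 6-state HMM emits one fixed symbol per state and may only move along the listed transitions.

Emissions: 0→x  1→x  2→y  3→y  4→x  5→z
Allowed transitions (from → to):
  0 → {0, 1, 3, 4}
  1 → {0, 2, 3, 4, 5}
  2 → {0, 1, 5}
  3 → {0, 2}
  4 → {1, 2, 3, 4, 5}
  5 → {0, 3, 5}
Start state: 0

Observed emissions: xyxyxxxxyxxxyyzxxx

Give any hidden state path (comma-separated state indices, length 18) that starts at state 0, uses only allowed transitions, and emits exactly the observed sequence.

0,3,0,3,0,0,4,1,2,0,0,4,3,2,5,0,0,4

  pos 0: x in {0,1,4}, choose 0; start
  pos 1: y in {2,3}, choose 3; 0->3 ok
  pos 2: x in {0,1,4}, choose 0; 3->0 ok
  pos 3: y in {2,3}, choose 3; 0->3 ok
  pos 4: x in {0,1,4}, choose 0; 3->0 ok
  pos 5: x in {0,1,4}, choose 0; 0->0 ok
  pos 6: x in {0,1,4}, choose 4; 0->4 ok
  pos 7: x in {0,1,4}, choose 1; 4->1 ok
  pos 8: y in {2,3}, choose 2; 1->2 ok
  pos 9: x in {0,1,4}, choose 0; 2->0 ok
  pos 10: x in {0,1,4}, choose 0; 0->0 ok
  pos 11: x in {0,1,4}, choose 4; 0->4 ok
  pos 12: y in {2,3}, choose 3; 4->3 ok
  pos 13: y in {2,3}, choose 2; 3->2 ok
  pos 14: z in {5}, choose 5; 2->5 ok
  pos 15: x in {0,1,4}, choose 0; 5->0 ok
  pos 16: x in {0,1,4}, choose 0; 0->0 ok
  pos 17: x in {0,1,4}, choose 4; 0->4 ok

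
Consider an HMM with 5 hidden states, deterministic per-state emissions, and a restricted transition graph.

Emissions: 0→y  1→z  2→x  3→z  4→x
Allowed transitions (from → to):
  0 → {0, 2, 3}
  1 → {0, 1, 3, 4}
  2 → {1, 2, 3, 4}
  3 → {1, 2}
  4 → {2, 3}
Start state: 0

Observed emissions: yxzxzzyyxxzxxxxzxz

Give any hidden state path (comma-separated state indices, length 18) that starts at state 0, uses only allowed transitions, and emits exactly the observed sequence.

0,2,3,2,1,1,0,0,2,2,3,2,2,2,2,3,2,1

  pos 0: y in {0}, choose 0; start
  pos 1: x in {2,4}, choose 2; 0->2 ok
  pos 2: z in {1,3}, choose 3; 2->3 ok
  pos 3: x in {2,4}, choose 2; 3->2 ok
  pos 4: z in {1,3}, choose 1; 2->1 ok
  pos 5: z in {1,3}, choose 1; 1->1 ok
  pos 6: y in {0}, choose 0; 1->0 ok
  pos 7: y in {0}, choose 0; 0->0 ok
  pos 8: x in {2,4}, choose 2; 0->2 ok
  pos 9: x in {2,4}, choose 2; 2->2 ok
  pos 10: z in {1,3}, choose 3; 2->3 ok
  pos 11: x in {2,4}, choose 2; 3->2 ok
  pos 12: x in {2,4}, choose 2; 2->2 ok
  pos 13: x in {2,4}, choose 2; 2->2 ok
  pos 14: x in {2,4}, choose 2; 2->2 ok
  pos 15: z in {1,3}, choose 3; 2->3 ok
  pos 16: x in {2,4}, choose 2; 3->2 ok
  pos 17: z in {1,3}, choose 1; 2->1 ok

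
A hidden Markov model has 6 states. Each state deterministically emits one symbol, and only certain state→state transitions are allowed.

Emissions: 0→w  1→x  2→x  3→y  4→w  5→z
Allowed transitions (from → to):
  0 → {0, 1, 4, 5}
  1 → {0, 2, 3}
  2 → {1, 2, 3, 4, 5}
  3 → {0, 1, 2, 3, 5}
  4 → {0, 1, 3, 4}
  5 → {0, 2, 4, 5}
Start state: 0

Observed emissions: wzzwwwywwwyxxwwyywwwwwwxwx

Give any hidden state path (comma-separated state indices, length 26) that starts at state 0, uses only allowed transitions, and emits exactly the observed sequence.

0,5,5,0,0,4,3,0,4,4,3,1,2,4,4,3,3,0,0,4,4,0,4,1,0,1

  0: obs=w cand={0,4} pick 0 [start]
  1: obs=z cand={5} pick 5 [0->5 ok]
  2: obs=z cand={5} pick 5 [5->5 ok]
  3: obs=w cand={0,4} pick 0 [5->0 ok]
  4: obs=w cand={0,4} pick 0 [0->0 ok]
  5: obs=w cand={0,4} pick 4 [0->4 ok]
  6: obs=y cand={3} pick 3 [4->3 ok]
  7: obs=w cand={0,4} pick 0 [3->0 ok]
  8: obs=w cand={0,4} pick 4 [0->4 ok]
  9: obs=w cand={0,4} pick 4 [4->4 ok]
  10: obs=y cand={3} pick 3 [4->3 ok]
  11: obs=x cand={1,2} pick 1 [3->1 ok]
  12: obs=x cand={1,2} pick 2 [1->2 ok]
  13: obs=w cand={0,4} pick 4 [2->4 ok]
  14: obs=w cand={0,4} pick 4 [4->4 ok]
  15: obs=y cand={3} pick 3 [4->3 ok]
  16: obs=y cand={3} pick 3 [3->3 ok]
  17: obs=w cand={0,4} pick 0 [3->0 ok]
  18: obs=w cand={0,4} pick 0 [0->0 ok]
  19: obs=w cand={0,4} pick 4 [0->4 ok]
  20: obs=w cand={0,4} pick 4 [4->4 ok]
  21: obs=w cand={0,4} pick 0 [4->0 ok]
  22: obs=w cand={0,4} pick 4 [0->4 ok]
  23: obs=x cand={1,2} pick 1 [4->1 ok]
  24: obs=w cand={0,4} pick 0 [1->0 ok]
  25: obs=x cand={1,2} pick 1 [0->1 ok]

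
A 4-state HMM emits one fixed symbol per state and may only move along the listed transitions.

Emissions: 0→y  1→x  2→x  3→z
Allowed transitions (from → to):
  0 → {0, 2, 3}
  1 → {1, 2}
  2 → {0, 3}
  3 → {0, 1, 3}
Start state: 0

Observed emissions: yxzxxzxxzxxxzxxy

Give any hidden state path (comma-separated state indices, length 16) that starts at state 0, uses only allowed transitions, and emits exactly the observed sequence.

0,2,3,1,2,3,1,2,3,1,1,2,3,1,2,0

  0: obs=y cand={0} pick 0 [start]
  1: obs=x cand={1,2} pick 2 [0->2 ok]
  2: obs=z cand={3} pick 3 [2->3 ok]
  3: obs=x cand={1,2} pick 1 [3->1 ok]
  4: obs=x cand={1,2} pick 2 [1->2 ok]
  5: obs=z cand={3} pick 3 [2->3 ok]
  6: obs=x cand={1,2} pick 1 [3->1 ok]
  7: obs=x cand={1,2} pick 2 [1->2 ok]
  8: obs=z cand={3} pick 3 [2->3 ok]
  9: obs=x cand={1,2} pick 1 [3->1 ok]
  10: obs=x cand={1,2} pick 1 [1->1 ok]
  11: obs=x cand={1,2} pick 2 [1->2 ok]
  12: obs=z cand={3} pick 3 [2->3 ok]
  13: obs=x cand={1,2} pick 1 [3->1 ok]
  14: obs=x cand={1,2} pick 2 [1->2 ok]
  15: obs=y cand={0} pick 0 [2->0 ok]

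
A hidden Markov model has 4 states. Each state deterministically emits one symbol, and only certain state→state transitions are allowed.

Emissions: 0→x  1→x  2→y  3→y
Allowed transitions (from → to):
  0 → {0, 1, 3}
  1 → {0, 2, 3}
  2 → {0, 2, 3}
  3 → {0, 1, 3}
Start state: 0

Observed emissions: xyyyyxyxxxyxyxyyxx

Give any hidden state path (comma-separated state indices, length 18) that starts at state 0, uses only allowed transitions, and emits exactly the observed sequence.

0,3,3,3,3,0,3,0,0,0,3,1,3,1,3,3,0,0

  0: obs=x cand={0,1} pick 0 [start]
  1: obs=y cand={2,3} pick 3 [0->3 ok]
  2: obs=y cand={2,3} pick 3 [3->3 ok]
  3: obs=y cand={2,3} pick 3 [3->3 ok]
  4: obs=y cand={2,3} pick 3 [3->3 ok]
  5: obs=x cand={0,1} pick 0 [3->0 ok]
  6: obs=y cand={2,3} pick 3 [0->3 ok]
  7: obs=x cand={0,1} pick 0 [3->0 ok]
  8: obs=x cand={0,1} pick 0 [0->0 ok]
  9: obs=x cand={0,1} pick 0 [0->0 ok]
  10: obs=y cand={2,3} pick 3 [0->3 ok]
  11: obs=x cand={0,1} pick 1 [3->1 ok]
  12: obs=y cand={2,3} pick 3 [1->3 ok]
  13: obs=x cand={0,1} pick 1 [3->1 ok]
  14: obs=y cand={2,3} pick 3 [1->3 ok]
  15: obs=y cand={2,3} pick 3 [3->3 ok]
  16: obs=x cand={0,1} pick 0 [3->0 ok]
  17: obs=x cand={0,1} pick 0 [0->0 ok]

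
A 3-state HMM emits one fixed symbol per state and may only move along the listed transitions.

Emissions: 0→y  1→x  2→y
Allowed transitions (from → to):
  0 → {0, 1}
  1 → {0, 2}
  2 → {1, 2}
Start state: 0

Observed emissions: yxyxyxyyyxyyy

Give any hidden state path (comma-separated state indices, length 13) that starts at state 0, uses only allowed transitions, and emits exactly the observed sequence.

  0: obs=y cand={0,2} pick 0 [start]
  1: obs=x cand={1} pick 1 [0->1 ok]
  2: obs=y cand={0,2} pick 2 [1->2 ok]
  3: obs=x cand={1} pick 1 [2->1 ok]
  4: obs=y cand={0,2} pick 0 [1->0 ok]
  5: obs=x cand={1} pick 1 [0->1 ok]
  6: obs=y cand={0,2} pick 0 [1->0 ok]
  7: obs=y cand={0,2} pick 0 [0->0 ok]
  8: obs=y cand={0,2} pick 0 [0->0 ok]
  9: obs=x cand={1} pick 1 [0->1 ok]
  10: obs=y cand={0,2} pick 2 [1->2 ok]
  11: obs=y cand={0,2} pick 2 [2->2 ok]
  12: obs=y cand={0,2} pick 2 [2->2 ok]

0,1,2,1,0,1,0,0,0,1,2,2,2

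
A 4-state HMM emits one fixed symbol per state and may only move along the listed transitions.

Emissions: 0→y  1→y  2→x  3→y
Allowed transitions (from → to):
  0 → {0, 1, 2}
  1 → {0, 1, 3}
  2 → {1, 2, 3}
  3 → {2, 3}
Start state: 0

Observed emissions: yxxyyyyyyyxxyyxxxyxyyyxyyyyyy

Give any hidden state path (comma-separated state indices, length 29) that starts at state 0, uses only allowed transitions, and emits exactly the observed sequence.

  pos 0: y in {0,1,3}, choose 0; start
  pos 1: x in {2}, choose 2; 0->2 ok
  pos 2: x in {2}, choose 2; 2->2 ok
  pos 3: y in {0,1,3}, choose 1; 2->1 ok
  pos 4: y in {0,1,3}, choose 0; 1->0 ok
  pos 5: y in {0,1,3}, choose 1; 0->1 ok
  pos 6: y in {0,1,3}, choose 1; 1->1 ok
  pos 7: y in {0,1,3}, choose 0; 1->0 ok
  pos 8: y in {0,1,3}, choose 1; 0->1 ok
  pos 9: y in {0,1,3}, choose 3; 1->3 ok
  pos 10: x in {2}, choose 2; 3->2 ok
  pos 11: x in {2}, choose 2; 2->2 ok
  pos 12: y in {0,1,3}, choose 3; 2->3 ok
  pos 13: y in {0,1,3}, choose 3; 3->3 ok
  pos 14: x in {2}, choose 2; 3->2 ok
  pos 15: x in {2}, choose 2; 2->2 ok
  pos 16: x in {2}, choose 2; 2->2 ok
  pos 17: y in {0,1,3}, choose 3; 2->3 ok
  pos 18: x in {2}, choose 2; 3->2 ok
  pos 19: y in {0,1,3}, choose 3; 2->3 ok
  pos 20: y in {0,1,3}, choose 3; 3->3 ok
  pos 21: y in {0,1,3}, choose 3; 3->3 ok
  pos 22: x in {2}, choose 2; 3->2 ok
  pos 23: y in {0,1,3}, choose 1; 2->1 ok
  pos 24: y in {0,1,3}, choose 1; 1->1 ok
  pos 25: y in {0,1,3}, choose 1; 1->1 ok
  pos 26: y in {0,1,3}, choose 1; 1->1 ok
  pos 27: y in {0,1,3}, choose 3; 1->3 ok
  pos 28: y in {0,1,3}, choose 3; 3->3 ok

0,2,2,1,0,1,1,0,1,3,2,2,3,3,2,2,2,3,2,3,3,3,2,1,1,1,1,3,3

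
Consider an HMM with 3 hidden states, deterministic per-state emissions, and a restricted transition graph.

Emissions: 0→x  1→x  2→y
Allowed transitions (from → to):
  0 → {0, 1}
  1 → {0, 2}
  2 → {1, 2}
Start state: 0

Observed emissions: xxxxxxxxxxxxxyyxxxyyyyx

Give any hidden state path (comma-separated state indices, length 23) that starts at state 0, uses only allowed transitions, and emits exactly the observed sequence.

0,1,0,0,0,0,1,0,1,0,1,0,1,2,2,1,0,1,2,2,2,2,1

  [0] x  {0,1}  => 0  start
  [1] x  {0,1}  => 1  0->1 ok
  [2] x  {0,1}  => 0  1->0 ok
  [3] x  {0,1}  => 0  0->0 ok
  [4] x  {0,1}  => 0  0->0 ok
  [5] x  {0,1}  => 0  0->0 ok
  [6] x  {0,1}  => 1  0->1 ok
  [7] x  {0,1}  => 0  1->0 ok
  [8] x  {0,1}  => 1  0->1 ok
  [9] x  {0,1}  => 0  1->0 ok
  [10] x  {0,1}  => 1  0->1 ok
  [11] x  {0,1}  => 0  1->0 ok
  [12] x  {0,1}  => 1  0->1 ok
  [13] y  {2}  => 2  1->2 ok
  [14] y  {2}  => 2  2->2 ok
  [15] x  {0,1}  => 1  2->1 ok
  [16] x  {0,1}  => 0  1->0 ok
  [17] x  {0,1}  => 1  0->1 ok
  [18] y  {2}  => 2  1->2 ok
  [19] y  {2}  => 2  2->2 ok
  [20] y  {2}  => 2  2->2 ok
  [21] y  {2}  => 2  2->2 ok
  [22] x  {0,1}  => 1  2->1 ok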